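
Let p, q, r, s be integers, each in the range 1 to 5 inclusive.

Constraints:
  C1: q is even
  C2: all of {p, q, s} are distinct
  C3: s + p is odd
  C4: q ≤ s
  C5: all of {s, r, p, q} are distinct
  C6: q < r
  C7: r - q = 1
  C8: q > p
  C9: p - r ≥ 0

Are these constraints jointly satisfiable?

Constraints 6, 8, and 9 give q < r, r ≤ p, p < q. Chaining: q < r ≤ p < q, which forces q < q — impossible.

Unsatisfiable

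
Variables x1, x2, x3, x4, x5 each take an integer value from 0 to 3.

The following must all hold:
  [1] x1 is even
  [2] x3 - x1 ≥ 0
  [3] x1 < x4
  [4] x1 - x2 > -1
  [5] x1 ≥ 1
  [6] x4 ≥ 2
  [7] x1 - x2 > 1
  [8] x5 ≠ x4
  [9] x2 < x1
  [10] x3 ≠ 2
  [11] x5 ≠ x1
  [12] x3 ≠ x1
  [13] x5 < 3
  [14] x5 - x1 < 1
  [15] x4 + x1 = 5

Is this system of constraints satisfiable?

Try x1 = 2, x2 = 0, x3 = 3, x4 = 3, x5 = 0.
Check constraint 2: x3 - x1 = 1; constraint 4: x1 - x2 = 2. The remaining constraints are straightforward to verify.

Satisfiable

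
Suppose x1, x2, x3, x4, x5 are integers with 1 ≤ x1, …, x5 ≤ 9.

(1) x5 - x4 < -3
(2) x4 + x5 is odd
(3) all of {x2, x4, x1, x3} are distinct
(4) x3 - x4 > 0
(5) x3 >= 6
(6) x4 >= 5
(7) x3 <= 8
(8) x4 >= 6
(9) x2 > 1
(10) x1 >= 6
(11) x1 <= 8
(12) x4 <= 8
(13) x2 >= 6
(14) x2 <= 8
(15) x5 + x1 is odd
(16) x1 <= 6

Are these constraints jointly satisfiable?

Unsatisfiable

Constraints 5, 7, 8, 10, 11, 12, 13, and 14 confine each of x2, x4, x1, x3 to the 3 values {6, …, 8}.
Constraint 3 requires all 4 of them to be distinct, but only 3 values are available — impossible by the pigeonhole principle.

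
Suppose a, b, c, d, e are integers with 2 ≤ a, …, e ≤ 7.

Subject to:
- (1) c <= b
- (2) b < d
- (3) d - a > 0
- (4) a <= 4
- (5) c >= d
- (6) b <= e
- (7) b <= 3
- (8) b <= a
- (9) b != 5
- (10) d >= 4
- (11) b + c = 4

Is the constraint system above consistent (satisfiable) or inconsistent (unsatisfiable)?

From constraints 5 and 10: c ≥ d and d ≥ 4, so c ≥ 4. From constraints 1 and 7: c ≤ b and b ≤ 3, so c ≤ 3. But 3 < 4, so no value of c works.

Unsatisfiable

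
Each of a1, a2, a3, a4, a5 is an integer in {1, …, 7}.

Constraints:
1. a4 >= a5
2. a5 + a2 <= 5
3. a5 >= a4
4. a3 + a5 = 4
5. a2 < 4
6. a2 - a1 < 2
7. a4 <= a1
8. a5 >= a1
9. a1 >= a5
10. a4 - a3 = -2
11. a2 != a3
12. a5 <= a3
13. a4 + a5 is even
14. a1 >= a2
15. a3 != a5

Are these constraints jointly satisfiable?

Satisfiable

Take a1 = 1, a2 = 1, a3 = 3, a4 = 1, a5 = 1. Then constraint 2: a5 + a2 = 2; constraint 4: a3 + a5 = 4; constraint 6: a2 - a1 = 0, and every other listed constraint is also met.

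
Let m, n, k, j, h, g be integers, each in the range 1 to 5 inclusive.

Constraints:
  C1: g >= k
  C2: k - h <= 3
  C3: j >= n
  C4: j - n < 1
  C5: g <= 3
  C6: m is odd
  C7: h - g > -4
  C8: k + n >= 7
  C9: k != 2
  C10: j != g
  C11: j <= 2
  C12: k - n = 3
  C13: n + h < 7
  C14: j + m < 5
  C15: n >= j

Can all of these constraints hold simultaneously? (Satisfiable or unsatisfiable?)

Unsatisfiable

From constraints 1 and 5: k ≤ g ≤ 3. From constraints 3 and 11: n ≤ j ≤ 2. Hence k + n ≤ 5. But constraint 8 requires k + n ≥ 7, and 7 > 5. Contradiction.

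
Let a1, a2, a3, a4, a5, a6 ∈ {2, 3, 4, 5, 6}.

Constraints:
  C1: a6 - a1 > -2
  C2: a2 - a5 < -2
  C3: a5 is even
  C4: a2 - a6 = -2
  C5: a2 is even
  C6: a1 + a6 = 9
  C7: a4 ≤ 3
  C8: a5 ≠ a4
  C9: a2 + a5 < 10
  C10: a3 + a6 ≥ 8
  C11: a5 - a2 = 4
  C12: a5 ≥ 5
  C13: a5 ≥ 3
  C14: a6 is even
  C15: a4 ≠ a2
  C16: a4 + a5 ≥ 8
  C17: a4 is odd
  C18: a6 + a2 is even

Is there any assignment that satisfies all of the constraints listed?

Satisfiable

The assignment a1 = 5, a2 = 2, a3 = 5, a4 = 3, a5 = 6, a6 = 4 works:
  constraint 1 holds since a6 - a1 = -1.
  constraint 2 holds since a2 - a5 = -4.
  constraint 4 holds since a2 - a6 = -2.
The rest check out directly.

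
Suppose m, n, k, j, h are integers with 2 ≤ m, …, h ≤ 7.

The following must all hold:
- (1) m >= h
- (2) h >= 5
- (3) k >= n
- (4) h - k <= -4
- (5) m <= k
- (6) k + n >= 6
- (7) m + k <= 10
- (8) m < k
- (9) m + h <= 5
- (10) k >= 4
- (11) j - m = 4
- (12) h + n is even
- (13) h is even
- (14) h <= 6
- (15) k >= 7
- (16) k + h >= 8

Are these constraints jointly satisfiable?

From constraints 1 and 2: m ≥ h ≥ 5. From constraint 15: k ≥ 7. Hence m + k ≥ 12. But constraint 7 requires m + k ≤ 10, and 10 < 12. Contradiction.

Unsatisfiable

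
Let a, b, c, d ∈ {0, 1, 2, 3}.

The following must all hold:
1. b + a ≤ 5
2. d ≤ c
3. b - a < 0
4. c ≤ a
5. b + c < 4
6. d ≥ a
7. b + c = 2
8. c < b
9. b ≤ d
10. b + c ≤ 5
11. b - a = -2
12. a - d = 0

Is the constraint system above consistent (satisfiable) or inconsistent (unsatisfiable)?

Unsatisfiable

Constraints 2, 3, 6, and 8 give c < b, b < a, a ≤ d, d ≤ c. Chaining: c < b < a ≤ d ≤ c, which forces c < c — impossible.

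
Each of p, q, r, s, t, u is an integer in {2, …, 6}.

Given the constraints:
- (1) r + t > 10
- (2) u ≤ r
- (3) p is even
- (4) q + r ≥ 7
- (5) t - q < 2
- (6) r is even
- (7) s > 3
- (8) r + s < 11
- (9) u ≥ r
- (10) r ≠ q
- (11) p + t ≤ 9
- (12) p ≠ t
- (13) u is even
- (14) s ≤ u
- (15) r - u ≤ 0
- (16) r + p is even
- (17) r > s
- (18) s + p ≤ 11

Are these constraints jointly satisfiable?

Take p = 4, q = 4, r = 6, s = 4, t = 5, u = 6. Then constraint 1: r + t = 11; constraint 4: q + r = 10; constraint 5: t - q = 1, and every other listed constraint is also met.

Satisfiable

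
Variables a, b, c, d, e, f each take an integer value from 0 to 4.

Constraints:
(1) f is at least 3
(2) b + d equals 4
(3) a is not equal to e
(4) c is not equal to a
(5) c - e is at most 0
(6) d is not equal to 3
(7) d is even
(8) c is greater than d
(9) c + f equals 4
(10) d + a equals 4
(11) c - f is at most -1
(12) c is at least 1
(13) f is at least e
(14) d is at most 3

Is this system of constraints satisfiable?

Satisfiable

One satisfying assignment is a = 4, b = 4, c = 1, d = 0, e = 2, f = 3.
For the less obvious constraints — constraint 2: b + d = 4; constraint 5: c - e = -1; constraint 9: c + f = 4 — and the others hold by inspection.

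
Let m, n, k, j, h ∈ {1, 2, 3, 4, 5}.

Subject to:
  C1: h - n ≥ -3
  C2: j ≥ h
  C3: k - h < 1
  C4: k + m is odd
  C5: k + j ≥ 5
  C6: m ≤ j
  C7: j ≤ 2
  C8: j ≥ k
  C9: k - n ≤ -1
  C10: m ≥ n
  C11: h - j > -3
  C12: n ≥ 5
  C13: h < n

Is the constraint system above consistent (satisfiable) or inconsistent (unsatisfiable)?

Unsatisfiable

From constraints 10 and 12: m ≥ n and n ≥ 5, so m ≥ 5. From constraints 6 and 7: m ≤ j and j ≤ 2, so m ≤ 2. But 2 < 5, so no value of m works.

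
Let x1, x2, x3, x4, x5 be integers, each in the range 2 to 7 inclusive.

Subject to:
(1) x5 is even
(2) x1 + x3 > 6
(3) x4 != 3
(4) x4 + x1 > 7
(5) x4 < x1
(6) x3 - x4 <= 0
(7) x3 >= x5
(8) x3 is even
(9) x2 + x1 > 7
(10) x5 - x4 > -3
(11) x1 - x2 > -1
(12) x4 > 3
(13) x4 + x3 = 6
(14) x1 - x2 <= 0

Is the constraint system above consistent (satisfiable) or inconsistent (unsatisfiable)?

Satisfiable

One satisfying assignment is x1 = 5, x2 = 5, x3 = 2, x4 = 4, x5 = 2.
For the less obvious constraints — constraint 2: x1 + x3 = 7; constraint 4: x4 + x1 = 9; constraint 6: x3 - x4 = -2 — and the others hold by inspection.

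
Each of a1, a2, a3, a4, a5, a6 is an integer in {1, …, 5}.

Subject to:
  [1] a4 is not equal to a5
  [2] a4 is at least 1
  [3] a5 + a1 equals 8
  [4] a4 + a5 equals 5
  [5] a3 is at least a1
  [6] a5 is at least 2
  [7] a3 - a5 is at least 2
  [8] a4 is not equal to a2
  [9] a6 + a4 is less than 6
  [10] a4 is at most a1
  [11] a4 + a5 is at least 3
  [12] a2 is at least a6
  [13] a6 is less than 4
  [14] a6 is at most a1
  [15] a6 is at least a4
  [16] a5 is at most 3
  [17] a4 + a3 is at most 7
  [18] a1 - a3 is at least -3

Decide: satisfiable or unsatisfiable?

Satisfiable

One satisfying assignment is a1 = 5, a2 = 4, a3 = 5, a4 = 2, a5 = 3, a6 = 2.
For the less obvious constraints — constraint 3: a5 + a1 = 8; constraint 4: a4 + a5 = 5 — and the others hold by inspection.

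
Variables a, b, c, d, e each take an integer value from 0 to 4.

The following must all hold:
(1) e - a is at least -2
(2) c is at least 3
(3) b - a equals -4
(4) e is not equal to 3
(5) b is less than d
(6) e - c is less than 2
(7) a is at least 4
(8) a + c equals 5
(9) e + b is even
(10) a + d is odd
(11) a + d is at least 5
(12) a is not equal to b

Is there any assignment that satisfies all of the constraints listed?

Unsatisfiable

From constraint 7: a ≥ 4. From constraint 2: c ≥ 3. Hence a + c ≥ 7. But constraint 8 requires a + c = 5, and 5 < 7. Contradiction.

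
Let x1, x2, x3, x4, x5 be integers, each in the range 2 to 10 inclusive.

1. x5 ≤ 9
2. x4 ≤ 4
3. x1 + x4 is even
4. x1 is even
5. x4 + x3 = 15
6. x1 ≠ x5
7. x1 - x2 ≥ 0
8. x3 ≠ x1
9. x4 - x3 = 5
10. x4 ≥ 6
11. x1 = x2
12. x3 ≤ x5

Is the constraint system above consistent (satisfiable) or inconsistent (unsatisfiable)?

Unsatisfiable

From constraint 2: x4 ≤ 4. From constraints 1 and 12: x3 ≤ x5 ≤ 9. Hence x4 + x3 ≤ 13. But constraint 5 requires x4 + x3 = 15, and 15 > 13. Contradiction.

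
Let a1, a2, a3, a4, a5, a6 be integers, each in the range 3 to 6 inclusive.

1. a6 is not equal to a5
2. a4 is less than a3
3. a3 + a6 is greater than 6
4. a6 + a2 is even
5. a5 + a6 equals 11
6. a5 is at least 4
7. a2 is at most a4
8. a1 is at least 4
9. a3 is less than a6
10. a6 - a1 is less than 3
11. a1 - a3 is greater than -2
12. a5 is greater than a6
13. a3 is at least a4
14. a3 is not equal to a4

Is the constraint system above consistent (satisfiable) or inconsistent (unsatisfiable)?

Setting (a1, a2, a3, a4, a5, a6) = (5, 3, 4, 3, 6, 5) satisfies everything: constraint 3: a3 + a6 = 9; constraint 5: a5 + a6 = 11; constraint 10: a6 - a1 = 0, and the others follow.

Satisfiable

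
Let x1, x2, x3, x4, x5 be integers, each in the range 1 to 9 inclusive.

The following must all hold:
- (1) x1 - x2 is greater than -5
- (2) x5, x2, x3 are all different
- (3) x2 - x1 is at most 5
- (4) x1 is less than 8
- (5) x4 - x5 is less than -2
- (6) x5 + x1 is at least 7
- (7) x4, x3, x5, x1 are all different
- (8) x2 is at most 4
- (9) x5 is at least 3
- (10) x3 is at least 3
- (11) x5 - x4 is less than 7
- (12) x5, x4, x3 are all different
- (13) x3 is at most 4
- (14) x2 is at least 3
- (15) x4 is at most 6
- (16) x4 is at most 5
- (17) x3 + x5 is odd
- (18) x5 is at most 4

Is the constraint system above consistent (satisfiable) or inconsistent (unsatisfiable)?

Constraints 8, 9, 10, 13, 14, and 18 confine each of x5, x2, x3 to the 2 values {3, 4}.
Constraint 2 requires all 3 of them to be distinct, but only 2 values are available — impossible by the pigeonhole principle.

Unsatisfiable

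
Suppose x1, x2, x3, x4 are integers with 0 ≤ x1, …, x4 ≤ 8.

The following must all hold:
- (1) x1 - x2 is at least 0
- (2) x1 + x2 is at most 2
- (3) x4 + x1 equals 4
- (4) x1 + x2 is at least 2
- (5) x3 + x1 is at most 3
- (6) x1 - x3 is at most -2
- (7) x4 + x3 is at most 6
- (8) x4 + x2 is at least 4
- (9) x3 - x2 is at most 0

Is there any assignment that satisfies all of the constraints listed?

Unsatisfiable

Constraints 1, 6, and 9 give x2 − x3 ≥ 0, x3 − x1 ≥ 2, x1 − x2 ≥ 0.
Adding all 3 inequalities: the left sides telescope to 0, and the right sides sum to 0 + 2 + 0 = 2. So 0 ≥ 2, which is false.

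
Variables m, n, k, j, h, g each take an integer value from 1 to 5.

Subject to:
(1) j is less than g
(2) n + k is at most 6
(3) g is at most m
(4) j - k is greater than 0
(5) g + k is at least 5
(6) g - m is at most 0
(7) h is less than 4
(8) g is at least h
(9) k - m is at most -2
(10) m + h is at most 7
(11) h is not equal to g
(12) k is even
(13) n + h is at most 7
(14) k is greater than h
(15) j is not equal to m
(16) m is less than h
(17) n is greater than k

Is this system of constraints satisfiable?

Constraints 1, 3, 4, 14, and 16 give h < k, k < j, j < g, g ≤ m, m < h. Chaining: h < k < j < g ≤ m < h, which forces h < h — impossible.

Unsatisfiable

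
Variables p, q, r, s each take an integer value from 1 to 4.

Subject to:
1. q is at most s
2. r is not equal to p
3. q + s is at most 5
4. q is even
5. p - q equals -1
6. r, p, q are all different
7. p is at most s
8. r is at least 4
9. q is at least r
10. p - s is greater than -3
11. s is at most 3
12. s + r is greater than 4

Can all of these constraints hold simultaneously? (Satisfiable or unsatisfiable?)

From constraints 8 and 9: q ≥ r and r ≥ 4, so q ≥ 4. From constraints 1 and 11: q ≤ s and s ≤ 3, so q ≤ 3. But 3 < 4, so no value of q works.

Unsatisfiable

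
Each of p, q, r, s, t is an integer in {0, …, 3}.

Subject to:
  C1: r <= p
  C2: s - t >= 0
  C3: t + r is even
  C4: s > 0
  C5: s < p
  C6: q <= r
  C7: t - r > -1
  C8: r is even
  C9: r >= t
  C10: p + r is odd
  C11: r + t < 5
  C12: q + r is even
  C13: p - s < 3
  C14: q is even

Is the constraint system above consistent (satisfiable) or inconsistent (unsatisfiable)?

Satisfiable

Take p = 3, q = 0, r = 2, s = 2, t = 2. Then constraint 2: s - t = 0; constraint 7: t - r = 0, and every other listed constraint is also met.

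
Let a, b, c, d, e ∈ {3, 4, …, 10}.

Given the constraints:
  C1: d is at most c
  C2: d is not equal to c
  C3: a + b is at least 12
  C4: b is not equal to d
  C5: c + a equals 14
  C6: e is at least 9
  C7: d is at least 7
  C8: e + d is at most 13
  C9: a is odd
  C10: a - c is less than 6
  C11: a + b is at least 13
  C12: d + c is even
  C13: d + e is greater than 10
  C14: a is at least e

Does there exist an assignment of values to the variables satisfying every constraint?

From constraints 1 and 7: c ≥ d ≥ 7. From constraints 6 and 14: a ≥ e ≥ 9. Hence c + a ≥ 16. But constraint 5 requires c + a = 14, and 14 < 16. Contradiction.

Unsatisfiable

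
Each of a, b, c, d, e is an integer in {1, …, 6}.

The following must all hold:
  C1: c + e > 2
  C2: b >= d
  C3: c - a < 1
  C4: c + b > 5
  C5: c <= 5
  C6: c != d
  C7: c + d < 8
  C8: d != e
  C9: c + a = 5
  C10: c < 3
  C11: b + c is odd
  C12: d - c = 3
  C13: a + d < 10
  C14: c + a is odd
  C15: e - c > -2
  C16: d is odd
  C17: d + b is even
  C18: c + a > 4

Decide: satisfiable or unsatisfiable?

The assignment a = 3, b = 5, c = 2, d = 5, e = 2 works:
  constraint 1 holds since c + e = 4.
  constraint 3 holds since c - a = -1.
  constraint 4 holds since c + b = 7.
The rest check out directly.

Satisfiable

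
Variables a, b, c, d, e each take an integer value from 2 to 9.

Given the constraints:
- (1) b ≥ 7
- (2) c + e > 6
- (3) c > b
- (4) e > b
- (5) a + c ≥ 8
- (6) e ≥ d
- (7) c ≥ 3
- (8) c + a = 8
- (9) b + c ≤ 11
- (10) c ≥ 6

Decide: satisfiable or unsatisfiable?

From constraint 1: b ≥ 7. From constraint 10: c ≥ 6. Hence b + c ≥ 13. But constraint 9 requires b + c ≤ 11, and 11 < 13. Contradiction.

Unsatisfiable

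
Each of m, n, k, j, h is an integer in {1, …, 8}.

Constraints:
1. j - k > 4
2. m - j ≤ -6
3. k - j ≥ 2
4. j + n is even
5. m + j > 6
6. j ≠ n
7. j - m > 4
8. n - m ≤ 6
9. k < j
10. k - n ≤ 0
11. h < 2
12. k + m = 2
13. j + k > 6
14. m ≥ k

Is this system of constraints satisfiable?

Constraints 2, 3, 8, and 10 give m − n ≥ -6, n − k ≥ 0, k − j ≥ 2, j − m ≥ 6.
Adding all 4 inequalities: the left sides telescope to 0, and the right sides sum to (-6) + 0 + 2 + 6 = 2. So 0 ≥ 2, which is false.

Unsatisfiable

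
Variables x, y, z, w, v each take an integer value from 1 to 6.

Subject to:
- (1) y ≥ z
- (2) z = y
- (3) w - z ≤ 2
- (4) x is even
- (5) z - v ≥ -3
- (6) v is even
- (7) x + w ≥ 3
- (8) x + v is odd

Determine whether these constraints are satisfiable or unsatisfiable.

Constraint 4 makes x even and constraint 6 makes v even, so x + v must be even. Constraint 8 says x + v is odd — contradiction.

Unsatisfiable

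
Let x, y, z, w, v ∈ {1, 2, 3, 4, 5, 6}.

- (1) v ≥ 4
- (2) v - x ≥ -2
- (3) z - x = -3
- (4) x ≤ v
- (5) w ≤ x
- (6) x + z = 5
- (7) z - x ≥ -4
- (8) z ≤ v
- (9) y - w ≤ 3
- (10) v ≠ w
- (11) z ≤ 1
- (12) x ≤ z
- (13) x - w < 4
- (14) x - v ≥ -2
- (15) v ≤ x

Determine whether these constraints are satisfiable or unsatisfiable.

Unsatisfiable

From constraints 1 and 15: x ≥ v and v ≥ 4, so x ≥ 4. From constraints 11 and 12: x ≤ z and z ≤ 1, so x ≤ 1. But 1 < 4, so no value of x works.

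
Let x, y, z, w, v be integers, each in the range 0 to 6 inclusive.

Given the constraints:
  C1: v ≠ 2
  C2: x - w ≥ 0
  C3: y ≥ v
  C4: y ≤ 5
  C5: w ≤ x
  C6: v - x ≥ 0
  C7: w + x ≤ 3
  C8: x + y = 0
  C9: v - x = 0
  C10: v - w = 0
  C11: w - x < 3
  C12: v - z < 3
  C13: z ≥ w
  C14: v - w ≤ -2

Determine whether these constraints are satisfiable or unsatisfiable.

Constraints 2, 6, and 14 give w − v ≥ 2, v − x ≥ 0, x − w ≥ 0.
Adding all 3 inequalities: the left sides telescope to 0, and the right sides sum to 2 + 0 + 0 = 2. So 0 ≥ 2, which is false.

Unsatisfiable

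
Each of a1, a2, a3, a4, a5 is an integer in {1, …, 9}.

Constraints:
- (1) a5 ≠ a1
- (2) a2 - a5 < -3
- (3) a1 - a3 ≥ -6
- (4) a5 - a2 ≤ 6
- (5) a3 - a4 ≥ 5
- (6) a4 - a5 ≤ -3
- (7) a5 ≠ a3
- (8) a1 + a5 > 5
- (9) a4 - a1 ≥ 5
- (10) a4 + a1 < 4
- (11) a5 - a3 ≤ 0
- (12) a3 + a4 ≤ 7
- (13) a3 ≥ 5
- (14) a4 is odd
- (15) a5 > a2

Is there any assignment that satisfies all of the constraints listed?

Unsatisfiable

Constraints 3, 6, 9, and 11 give a4 − a1 ≥ 5, a1 − a3 ≥ -6, a3 − a5 ≥ 0, a5 − a4 ≥ 3.
Adding all 4 inequalities: the left sides telescope to 0, and the right sides sum to 5 + (-6) + 0 + 3 = 2. So 0 ≥ 2, which is false.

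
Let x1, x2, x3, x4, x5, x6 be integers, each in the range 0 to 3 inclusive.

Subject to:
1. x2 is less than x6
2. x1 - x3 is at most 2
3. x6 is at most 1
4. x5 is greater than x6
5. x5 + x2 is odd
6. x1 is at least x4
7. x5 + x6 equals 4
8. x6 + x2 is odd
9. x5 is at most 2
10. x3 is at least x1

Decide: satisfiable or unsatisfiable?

From constraint 9: x5 ≤ 2. From constraint 3: x6 ≤ 1. Hence x5 + x6 ≤ 3. But constraint 7 requires x5 + x6 = 4, and 4 > 3. Contradiction.

Unsatisfiable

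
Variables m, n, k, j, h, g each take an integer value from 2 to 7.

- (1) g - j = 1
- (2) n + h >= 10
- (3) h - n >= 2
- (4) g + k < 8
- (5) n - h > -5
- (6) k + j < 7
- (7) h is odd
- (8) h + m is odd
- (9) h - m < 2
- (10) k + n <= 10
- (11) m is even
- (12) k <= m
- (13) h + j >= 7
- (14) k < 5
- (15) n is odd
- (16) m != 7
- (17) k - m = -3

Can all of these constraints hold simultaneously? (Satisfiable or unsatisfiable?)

Setting (m, n, k, j, h, g) = (6, 5, 3, 2, 7, 3) satisfies everything: constraint 1: g - j = 1; constraint 2: n + h = 12, and the others follow.

Satisfiable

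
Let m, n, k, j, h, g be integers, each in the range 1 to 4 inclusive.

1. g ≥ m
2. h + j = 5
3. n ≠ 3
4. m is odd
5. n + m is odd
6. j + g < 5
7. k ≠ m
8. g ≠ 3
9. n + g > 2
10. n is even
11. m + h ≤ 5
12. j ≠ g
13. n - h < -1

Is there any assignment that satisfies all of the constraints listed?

Satisfiable

One satisfying assignment is m = 1, n = 2, k = 3, j = 1, h = 4, g = 2.
For the less obvious constraints — constraint 2: h + j = 5; constraint 6: j + g = 3 — and the others hold by inspection.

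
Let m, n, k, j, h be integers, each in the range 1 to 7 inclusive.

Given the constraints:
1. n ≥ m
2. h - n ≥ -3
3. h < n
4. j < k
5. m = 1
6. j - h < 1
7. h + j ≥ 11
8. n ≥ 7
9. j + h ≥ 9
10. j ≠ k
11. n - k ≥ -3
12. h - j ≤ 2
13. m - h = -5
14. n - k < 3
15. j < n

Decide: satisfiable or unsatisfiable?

Satisfiable

One satisfying assignment is m = 1, n = 7, k = 7, j = 6, h = 6.
For the less obvious constraints — constraint 2: h - n = -1; constraint 6: j - h = 0; constraint 7: h + j = 12 — and the others hold by inspection.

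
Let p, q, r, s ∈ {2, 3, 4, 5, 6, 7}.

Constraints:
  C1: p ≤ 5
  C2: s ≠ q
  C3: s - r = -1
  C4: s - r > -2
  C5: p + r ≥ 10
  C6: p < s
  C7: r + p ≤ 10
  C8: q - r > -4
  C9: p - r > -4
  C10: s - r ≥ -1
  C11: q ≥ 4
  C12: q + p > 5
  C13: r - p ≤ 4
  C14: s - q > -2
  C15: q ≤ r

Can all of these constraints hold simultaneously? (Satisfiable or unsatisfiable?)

Satisfiable

Take p = 4, q = 4, r = 6, s = 5. Then constraint 3: s - r = -1; constraint 4: s - r = -1, and every other listed constraint is also met.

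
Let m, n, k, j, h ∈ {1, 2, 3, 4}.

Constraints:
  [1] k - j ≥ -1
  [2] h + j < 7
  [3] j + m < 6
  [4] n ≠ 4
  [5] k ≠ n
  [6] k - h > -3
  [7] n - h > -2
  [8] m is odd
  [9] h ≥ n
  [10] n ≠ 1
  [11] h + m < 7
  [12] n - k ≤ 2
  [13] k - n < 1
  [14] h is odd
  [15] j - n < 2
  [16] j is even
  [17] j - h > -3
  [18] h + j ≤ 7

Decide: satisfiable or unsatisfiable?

Satisfiable

Try m = 3, n = 2, k = 1, j = 2, h = 3.
Check constraint 1: k - j = -1; constraint 2: h + j = 5; constraint 3: j + m = 5. The remaining constraints are straightforward to verify.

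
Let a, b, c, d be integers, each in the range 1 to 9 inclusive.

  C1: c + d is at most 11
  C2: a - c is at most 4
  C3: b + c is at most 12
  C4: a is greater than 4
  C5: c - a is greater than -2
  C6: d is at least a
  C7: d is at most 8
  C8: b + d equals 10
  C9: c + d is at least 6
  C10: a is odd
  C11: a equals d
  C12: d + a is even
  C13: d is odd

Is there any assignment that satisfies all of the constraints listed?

Satisfiable

Setting (a, b, c, d) = (5, 5, 4, 5) satisfies everything: constraint 1: c + d = 9; constraint 2: a - c = 1; constraint 3: b + c = 9, and the others follow.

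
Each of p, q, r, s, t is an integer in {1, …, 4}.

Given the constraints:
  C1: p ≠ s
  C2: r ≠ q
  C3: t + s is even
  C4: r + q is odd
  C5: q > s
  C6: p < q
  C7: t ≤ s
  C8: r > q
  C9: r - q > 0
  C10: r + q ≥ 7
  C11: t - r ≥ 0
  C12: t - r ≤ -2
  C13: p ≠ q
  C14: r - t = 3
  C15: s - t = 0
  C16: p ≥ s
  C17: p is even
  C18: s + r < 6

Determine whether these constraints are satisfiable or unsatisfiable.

Unsatisfiable

Constraints 6, 7, 9, 11, and 16 give t ≤ s, s ≤ p, p < q, q < r, r ≤ t. Chaining: t ≤ s ≤ p < q < r ≤ t, which forces t < t — impossible.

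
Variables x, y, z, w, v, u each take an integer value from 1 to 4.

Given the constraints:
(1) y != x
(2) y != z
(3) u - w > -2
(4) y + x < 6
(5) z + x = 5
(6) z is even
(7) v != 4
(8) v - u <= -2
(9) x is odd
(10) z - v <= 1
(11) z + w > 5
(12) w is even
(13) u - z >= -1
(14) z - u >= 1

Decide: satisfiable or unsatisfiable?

Unsatisfiable

Constraints 8, 10, and 14 give u − v ≥ 2, v − z ≥ -1, z − u ≥ 1.
Adding all 3 inequalities: the left sides telescope to 0, and the right sides sum to 2 + (-1) + 1 = 2. So 0 ≥ 2, which is false.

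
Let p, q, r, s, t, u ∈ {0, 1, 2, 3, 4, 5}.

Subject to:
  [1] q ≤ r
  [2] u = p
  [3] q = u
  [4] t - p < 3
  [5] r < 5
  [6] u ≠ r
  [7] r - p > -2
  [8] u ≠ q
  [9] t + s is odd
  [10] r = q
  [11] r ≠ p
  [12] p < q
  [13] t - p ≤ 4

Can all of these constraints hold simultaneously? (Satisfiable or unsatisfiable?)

From constraints 2, 3, and 10, r = q = u = p, so r = p. But constraint 11 says r ≠ p. Contradiction.

Unsatisfiable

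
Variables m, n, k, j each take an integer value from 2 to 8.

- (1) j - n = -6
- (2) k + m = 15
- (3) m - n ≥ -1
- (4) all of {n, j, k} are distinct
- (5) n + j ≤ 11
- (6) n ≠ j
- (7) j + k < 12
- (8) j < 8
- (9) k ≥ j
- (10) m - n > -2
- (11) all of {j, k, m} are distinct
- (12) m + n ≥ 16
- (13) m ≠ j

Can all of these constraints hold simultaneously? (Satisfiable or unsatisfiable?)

Satisfiable

The assignment m = 8, n = 8, k = 7, j = 2 works:
  constraint 1 holds since j - n = -6.
  constraint 2 holds since k + m = 15.
  constraint 3 holds since m - n = 0.
The rest check out directly.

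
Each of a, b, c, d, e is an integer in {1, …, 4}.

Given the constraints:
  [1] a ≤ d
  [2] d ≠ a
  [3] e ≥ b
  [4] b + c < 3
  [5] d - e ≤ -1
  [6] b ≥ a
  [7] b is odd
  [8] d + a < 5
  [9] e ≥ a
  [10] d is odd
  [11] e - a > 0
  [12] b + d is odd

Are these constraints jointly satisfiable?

Constraint 7 makes b odd and constraint 10 makes d odd, so b + d must be even. Constraint 12 says b + d is odd — contradiction.

Unsatisfiable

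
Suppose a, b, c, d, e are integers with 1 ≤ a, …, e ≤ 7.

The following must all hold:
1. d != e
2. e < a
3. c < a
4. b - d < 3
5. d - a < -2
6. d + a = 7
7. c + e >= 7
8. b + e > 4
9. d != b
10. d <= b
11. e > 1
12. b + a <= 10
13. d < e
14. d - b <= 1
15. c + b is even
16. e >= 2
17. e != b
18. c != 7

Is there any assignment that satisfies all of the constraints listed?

Satisfiable

Take a = 6, b = 3, c = 5, d = 1, e = 2. Then constraint 4: b - d = 2; constraint 5: d - a = -5, and every other listed constraint is also met.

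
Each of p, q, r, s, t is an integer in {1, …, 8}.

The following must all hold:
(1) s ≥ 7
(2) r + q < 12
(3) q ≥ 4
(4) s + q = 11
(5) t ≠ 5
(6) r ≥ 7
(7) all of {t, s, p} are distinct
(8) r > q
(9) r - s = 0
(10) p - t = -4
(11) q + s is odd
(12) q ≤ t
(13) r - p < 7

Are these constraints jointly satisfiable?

Try p = 2, q = 4, r = 7, s = 7, t = 6.
Check constraint 2: r + q = 11; constraint 4: s + q = 11; constraint 9: r - s = 0. The remaining constraints are straightforward to verify.

Satisfiable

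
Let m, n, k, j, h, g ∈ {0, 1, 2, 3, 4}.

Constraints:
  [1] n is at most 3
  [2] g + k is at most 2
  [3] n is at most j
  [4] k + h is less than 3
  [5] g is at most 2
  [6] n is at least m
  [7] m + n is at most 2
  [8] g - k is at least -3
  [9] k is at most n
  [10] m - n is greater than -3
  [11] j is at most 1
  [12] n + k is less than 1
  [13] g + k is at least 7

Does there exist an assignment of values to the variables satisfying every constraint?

Unsatisfiable

From constraint 5: g ≤ 2. From constraints 1 and 9: k ≤ n ≤ 3. Hence g + k ≤ 5. But constraint 13 requires g + k ≥ 7, and 7 > 5. Contradiction.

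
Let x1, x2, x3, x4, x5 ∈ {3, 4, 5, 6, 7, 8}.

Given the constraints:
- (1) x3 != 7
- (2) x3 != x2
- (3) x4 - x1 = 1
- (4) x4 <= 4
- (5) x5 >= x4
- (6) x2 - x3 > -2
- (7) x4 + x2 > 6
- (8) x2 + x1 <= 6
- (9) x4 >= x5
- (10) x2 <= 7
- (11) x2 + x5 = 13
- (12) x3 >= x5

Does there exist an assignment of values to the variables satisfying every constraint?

Unsatisfiable

From constraint 10: x2 ≤ 7. From constraints 4 and 9: x5 ≤ x4 ≤ 4. Hence x2 + x5 ≤ 11. But constraint 11 requires x2 + x5 = 13, and 13 > 11. Contradiction.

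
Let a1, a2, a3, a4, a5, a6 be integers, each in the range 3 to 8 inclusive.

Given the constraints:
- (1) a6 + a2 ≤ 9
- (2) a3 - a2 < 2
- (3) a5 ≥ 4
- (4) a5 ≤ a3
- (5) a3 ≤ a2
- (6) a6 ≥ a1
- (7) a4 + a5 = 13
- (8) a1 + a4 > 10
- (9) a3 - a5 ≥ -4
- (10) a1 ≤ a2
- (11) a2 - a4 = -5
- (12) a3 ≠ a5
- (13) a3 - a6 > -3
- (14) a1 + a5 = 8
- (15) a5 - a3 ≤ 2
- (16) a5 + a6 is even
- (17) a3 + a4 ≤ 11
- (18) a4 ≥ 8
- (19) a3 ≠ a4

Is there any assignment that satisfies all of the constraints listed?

Unsatisfiable

From constraints 3 and 4: a3 ≥ a5 ≥ 4. From constraint 18: a4 ≥ 8. Hence a3 + a4 ≥ 12. But constraint 17 requires a3 + a4 ≤ 11, and 11 < 12. Contradiction.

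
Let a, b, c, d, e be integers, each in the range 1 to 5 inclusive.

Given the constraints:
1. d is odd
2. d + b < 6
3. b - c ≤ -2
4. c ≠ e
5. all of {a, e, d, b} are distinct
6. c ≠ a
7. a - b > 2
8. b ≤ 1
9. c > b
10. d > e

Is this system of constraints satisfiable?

Try a = 4, b = 1, c = 5, d = 3, e = 2.
Check constraint 2: d + b = 4; constraint 3: b - c = -4. The remaining constraints are straightforward to verify.

Satisfiable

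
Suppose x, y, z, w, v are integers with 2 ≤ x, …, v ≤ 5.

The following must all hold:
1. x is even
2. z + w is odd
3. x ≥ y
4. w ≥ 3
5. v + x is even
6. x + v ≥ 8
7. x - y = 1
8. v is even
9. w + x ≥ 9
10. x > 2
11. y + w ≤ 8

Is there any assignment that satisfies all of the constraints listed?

One satisfying assignment is x = 4, y = 3, z = 4, w = 5, v = 4.
For the less obvious constraints — constraint 6: x + v = 8; constraint 7: x - y = 1; constraint 9: w + x = 9 — and the others hold by inspection.

Satisfiable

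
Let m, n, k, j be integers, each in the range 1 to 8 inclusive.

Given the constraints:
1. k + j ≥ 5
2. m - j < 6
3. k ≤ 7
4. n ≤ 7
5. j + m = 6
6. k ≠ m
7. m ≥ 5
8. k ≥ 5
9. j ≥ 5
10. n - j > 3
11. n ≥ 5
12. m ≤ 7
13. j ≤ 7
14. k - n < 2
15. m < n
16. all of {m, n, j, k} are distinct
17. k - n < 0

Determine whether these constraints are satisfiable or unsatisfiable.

Unsatisfiable

Constraints 3, 4, 7, 8, 9, 11, 12, and 13 confine each of m, n, j, k to the 3 values {5, …, 7}.
Constraint 16 requires all 4 of them to be distinct, but only 3 values are available — impossible by the pigeonhole principle.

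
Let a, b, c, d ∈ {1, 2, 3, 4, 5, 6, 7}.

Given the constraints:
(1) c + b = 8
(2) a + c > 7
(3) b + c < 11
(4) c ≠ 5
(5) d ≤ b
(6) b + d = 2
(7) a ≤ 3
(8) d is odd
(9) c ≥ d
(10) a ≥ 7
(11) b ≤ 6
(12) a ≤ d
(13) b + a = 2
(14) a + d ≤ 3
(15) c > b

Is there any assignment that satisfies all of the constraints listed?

Unsatisfiable

From constraints 10 and 12: d ≥ a and a ≥ 7, so d ≥ 7. From constraints 5 and 11: d ≤ b and b ≤ 6, so d ≤ 6. But 6 < 7, so no value of d works.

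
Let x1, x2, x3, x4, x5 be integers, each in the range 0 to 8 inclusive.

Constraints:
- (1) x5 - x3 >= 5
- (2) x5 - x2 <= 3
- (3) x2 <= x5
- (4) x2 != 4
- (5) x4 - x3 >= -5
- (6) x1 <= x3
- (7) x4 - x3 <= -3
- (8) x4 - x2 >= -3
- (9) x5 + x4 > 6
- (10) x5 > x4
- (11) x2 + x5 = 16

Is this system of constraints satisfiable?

Unsatisfiable

Constraints 1, 2, 7, and 8 give x5 − x3 ≥ 5, x3 − x4 ≥ 3, x4 − x2 ≥ -3, x2 − x5 ≥ -3.
Adding all 4 inequalities: the left sides telescope to 0, and the right sides sum to 5 + 3 + (-3) + (-3) = 2. So 0 ≥ 2, which is false.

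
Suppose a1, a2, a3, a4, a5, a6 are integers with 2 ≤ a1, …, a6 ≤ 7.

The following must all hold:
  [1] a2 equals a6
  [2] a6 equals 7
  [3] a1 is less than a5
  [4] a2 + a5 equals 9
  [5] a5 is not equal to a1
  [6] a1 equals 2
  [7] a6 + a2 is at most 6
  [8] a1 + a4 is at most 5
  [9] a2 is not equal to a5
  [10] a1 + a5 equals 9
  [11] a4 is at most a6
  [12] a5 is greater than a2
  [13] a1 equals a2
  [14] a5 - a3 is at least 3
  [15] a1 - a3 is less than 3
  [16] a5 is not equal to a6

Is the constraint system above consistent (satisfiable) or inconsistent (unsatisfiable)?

Constraint 6 fixes a1 = 2 and constraint 2 fixes a6 = 7. Constraints 1 and 13 give a1 = a2 = a6, so a1 = a6. But 2 ≠ 7 — contradiction.

Unsatisfiable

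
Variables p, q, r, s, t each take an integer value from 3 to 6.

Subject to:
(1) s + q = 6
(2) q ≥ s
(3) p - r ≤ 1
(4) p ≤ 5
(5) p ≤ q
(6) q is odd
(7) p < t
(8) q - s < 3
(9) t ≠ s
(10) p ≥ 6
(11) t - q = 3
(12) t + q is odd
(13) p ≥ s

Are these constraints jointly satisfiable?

From constraint 10: p ≥ 6. From constraint 4: p ≤ 5. But 5 < 6, so no value of p works.

Unsatisfiable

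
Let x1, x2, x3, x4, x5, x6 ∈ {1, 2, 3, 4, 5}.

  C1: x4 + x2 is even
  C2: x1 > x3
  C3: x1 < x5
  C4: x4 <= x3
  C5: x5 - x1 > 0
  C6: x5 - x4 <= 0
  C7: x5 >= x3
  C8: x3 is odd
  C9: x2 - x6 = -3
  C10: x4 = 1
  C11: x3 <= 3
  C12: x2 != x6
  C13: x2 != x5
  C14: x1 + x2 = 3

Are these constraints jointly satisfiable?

Unsatisfiable

Constraints 2, 4, 5, and 6 give x3 < x1, x1 < x5, x5 ≤ x4, x4 ≤ x3. Chaining: x3 < x1 < x5 ≤ x4 ≤ x3, which forces x3 < x3 — impossible.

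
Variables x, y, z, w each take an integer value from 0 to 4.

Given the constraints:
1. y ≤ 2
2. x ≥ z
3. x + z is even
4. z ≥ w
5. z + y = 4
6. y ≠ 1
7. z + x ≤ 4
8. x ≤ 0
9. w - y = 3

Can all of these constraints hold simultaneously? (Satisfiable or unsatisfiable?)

From constraints 2 and 8: z ≤ x ≤ 0. From constraint 1: y ≤ 2. Hence z + y ≤ 2. But constraint 5 requires z + y = 4, and 4 > 2. Contradiction.

Unsatisfiable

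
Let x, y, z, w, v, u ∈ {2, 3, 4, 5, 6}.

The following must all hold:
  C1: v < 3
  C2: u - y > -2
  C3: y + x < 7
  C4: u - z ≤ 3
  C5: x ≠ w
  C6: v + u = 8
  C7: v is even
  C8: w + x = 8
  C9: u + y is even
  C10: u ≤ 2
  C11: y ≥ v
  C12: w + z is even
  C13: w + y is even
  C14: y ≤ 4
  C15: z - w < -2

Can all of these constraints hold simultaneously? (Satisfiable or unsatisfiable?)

From constraints 11 and 14: v ≤ y ≤ 4. From constraint 10: u ≤ 2. Hence v + u ≤ 6. But constraint 6 requires v + u = 8, and 8 > 6. Contradiction.

Unsatisfiable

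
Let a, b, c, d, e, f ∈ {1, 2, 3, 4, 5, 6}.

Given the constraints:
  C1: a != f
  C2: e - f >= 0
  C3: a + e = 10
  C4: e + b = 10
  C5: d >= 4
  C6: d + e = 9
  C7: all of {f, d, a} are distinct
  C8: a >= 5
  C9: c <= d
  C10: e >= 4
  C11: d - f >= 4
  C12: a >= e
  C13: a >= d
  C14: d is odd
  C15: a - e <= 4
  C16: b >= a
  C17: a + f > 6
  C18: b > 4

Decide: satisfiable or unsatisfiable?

Satisfiable

Setting (a, b, c, d, e, f) = (6, 6, 4, 5, 4, 1) satisfies everything: constraint 2: e - f = 3; constraint 3: a + e = 10, and the others follow.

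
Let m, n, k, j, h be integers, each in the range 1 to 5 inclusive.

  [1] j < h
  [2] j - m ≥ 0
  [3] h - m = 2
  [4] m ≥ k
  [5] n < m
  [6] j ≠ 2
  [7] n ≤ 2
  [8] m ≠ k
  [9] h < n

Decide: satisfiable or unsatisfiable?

Constraints 1, 2, 5, and 9 give n < m, m ≤ j, j < h, h < n. Chaining: n < m ≤ j < h < n, which forces n < n — impossible.

Unsatisfiable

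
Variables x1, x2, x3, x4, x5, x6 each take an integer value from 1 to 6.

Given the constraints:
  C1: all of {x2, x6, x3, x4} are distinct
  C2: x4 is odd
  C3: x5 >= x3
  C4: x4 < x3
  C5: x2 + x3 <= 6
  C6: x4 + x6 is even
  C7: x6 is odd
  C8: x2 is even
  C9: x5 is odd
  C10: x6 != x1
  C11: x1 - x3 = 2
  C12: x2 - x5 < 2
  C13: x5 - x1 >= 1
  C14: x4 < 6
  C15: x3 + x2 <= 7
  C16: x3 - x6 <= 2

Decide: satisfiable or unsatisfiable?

Satisfiable

Take x1 = 4, x2 = 4, x3 = 2, x4 = 1, x5 = 5, x6 = 3. Then constraint 5: x2 + x3 = 6; constraint 11: x1 - x3 = 2; constraint 12: x2 - x5 = -1, and every other listed constraint is also met.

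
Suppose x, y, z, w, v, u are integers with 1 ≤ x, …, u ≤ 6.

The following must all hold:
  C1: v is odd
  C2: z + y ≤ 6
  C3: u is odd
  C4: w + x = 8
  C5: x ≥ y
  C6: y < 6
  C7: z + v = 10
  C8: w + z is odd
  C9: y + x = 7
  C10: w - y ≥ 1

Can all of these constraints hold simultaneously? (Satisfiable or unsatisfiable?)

Satisfiable

One satisfying assignment is x = 6, y = 1, z = 5, w = 2, v = 5, u = 1.
For the less obvious constraints — constraint 2: z + y = 6; constraint 4: w + x = 8; constraint 7: z + v = 10 — and the others hold by inspection.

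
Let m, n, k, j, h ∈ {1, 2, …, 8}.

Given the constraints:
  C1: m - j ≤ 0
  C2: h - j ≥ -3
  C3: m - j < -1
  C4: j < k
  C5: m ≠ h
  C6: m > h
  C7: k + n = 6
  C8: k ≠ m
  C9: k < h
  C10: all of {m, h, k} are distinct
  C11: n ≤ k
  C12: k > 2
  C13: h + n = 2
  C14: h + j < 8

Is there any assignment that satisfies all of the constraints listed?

Constraints 1, 4, 6, and 9 give k < h, h < m, m ≤ j, j < k. Chaining: k < h < m ≤ j < k, which forces k < k — impossible.

Unsatisfiable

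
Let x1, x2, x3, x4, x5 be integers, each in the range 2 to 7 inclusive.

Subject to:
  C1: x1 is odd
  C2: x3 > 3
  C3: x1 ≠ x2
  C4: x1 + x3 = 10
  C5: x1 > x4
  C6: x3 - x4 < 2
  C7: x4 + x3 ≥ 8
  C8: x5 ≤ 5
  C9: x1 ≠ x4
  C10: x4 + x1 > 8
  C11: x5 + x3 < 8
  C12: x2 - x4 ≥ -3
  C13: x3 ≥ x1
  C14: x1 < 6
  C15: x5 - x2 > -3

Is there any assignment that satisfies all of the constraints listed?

Setting (x1, x2, x3, x4, x5) = (5, 3, 5, 4, 2) satisfies everything: constraint 4: x1 + x3 = 10; constraint 6: x3 - x4 = 1, and the others follow.

Satisfiable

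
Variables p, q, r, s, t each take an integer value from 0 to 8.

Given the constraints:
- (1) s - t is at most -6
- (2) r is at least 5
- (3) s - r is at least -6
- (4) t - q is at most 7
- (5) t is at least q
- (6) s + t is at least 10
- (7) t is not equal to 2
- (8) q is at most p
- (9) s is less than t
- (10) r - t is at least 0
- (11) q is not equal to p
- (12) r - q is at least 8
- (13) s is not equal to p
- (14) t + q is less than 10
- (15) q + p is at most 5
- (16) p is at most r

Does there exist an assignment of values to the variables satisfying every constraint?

Unsatisfiable

Constraints 1, 3, 4, and 12 give q − t ≥ -7, t − s ≥ 6, s − r ≥ -6, r − q ≥ 8.
Adding all 4 inequalities: the left sides telescope to 0, and the right sides sum to (-7) + 6 + (-6) + 8 = 1. So 0 ≥ 1, which is false.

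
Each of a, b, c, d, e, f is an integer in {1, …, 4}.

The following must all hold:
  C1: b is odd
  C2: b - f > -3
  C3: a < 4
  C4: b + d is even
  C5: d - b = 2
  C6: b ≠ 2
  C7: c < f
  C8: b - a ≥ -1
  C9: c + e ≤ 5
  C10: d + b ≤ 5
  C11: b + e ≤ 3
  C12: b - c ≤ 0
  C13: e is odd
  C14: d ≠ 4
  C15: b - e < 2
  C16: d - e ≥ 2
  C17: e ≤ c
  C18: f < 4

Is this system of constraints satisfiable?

Satisfiable

Setting (a, b, c, d, e, f) = (2, 1, 1, 3, 1, 2) satisfies everything: constraint 2: b - f = -1; constraint 5: d - b = 2, and the others follow.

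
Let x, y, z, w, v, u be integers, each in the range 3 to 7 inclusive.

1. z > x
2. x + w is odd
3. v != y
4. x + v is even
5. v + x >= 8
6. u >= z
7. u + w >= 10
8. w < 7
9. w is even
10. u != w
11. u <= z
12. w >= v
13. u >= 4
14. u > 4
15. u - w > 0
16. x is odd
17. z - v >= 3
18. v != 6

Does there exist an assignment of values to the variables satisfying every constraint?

Try x = 5, y = 7, z = 7, w = 6, v = 3, u = 7.
Check constraint 5: v + x = 8; constraint 7: u + w = 13. The remaining constraints are straightforward to verify.

Satisfiable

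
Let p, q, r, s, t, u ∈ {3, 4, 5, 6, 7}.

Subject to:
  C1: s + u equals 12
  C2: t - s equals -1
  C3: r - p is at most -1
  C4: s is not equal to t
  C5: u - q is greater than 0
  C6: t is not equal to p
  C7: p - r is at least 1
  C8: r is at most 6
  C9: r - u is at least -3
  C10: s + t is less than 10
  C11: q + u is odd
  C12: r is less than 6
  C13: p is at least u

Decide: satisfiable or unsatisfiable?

The assignment p = 7, q = 4, r = 5, s = 5, t = 4, u = 7 works:
  constraint 1 holds since s + u = 12.
  constraint 2 holds since t - s = -1.
  constraint 3 holds since r - p = -2.
The rest check out directly.

Satisfiable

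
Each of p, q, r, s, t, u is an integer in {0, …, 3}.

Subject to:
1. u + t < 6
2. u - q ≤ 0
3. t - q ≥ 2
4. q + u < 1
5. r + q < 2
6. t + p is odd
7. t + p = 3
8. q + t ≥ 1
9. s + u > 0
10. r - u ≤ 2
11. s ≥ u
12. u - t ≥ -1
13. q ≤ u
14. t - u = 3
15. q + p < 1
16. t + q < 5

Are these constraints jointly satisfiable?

Unsatisfiable

Constraints 2, 3, and 12 give u − t ≥ -1, t − q ≥ 2, q − u ≥ 0.
Adding all 3 inequalities: the left sides telescope to 0, and the right sides sum to (-1) + 2 + 0 = 1. So 0 ≥ 1, which is false.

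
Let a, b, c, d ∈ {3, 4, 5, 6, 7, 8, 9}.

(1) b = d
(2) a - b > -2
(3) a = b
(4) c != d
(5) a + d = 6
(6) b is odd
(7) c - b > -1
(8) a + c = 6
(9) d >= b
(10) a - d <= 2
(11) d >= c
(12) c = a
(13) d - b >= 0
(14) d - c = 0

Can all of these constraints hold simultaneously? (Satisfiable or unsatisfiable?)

Unsatisfiable

From constraints 1, 3, and 12, c = a = b = d, so c = d. But constraint 4 says c ≠ d. Contradiction.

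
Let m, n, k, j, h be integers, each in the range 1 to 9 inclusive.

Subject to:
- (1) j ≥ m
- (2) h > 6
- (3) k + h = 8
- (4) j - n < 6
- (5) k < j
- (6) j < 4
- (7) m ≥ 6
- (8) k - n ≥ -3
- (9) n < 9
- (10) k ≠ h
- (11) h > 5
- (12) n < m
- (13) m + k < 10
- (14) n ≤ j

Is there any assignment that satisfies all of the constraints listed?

Unsatisfiable

From constraints 1 and 7: j ≥ m and m ≥ 6, so j ≥ 6. From constraint 6: j ≤ 3. But 3 < 6, so no value of j works.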